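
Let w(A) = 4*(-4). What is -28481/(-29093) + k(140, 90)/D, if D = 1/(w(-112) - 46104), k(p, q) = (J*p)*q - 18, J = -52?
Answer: 879151305505361/29093 ≈ 3.0219e+10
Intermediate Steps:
w(A) = -16
k(p, q) = -18 - 52*p*q (k(p, q) = (-52*p)*q - 18 = -52*p*q - 18 = -18 - 52*p*q)
D = -1/46120 (D = 1/(-16 - 46104) = 1/(-46120) = -1/46120 ≈ -2.1683e-5)
-28481/(-29093) + k(140, 90)/D = -28481/(-29093) + (-18 - 52*140*90)/(-1/46120) = -28481*(-1/29093) + (-18 - 655200)*(-46120) = 28481/29093 - 655218*(-46120) = 28481/29093 + 30218654160 = 879151305505361/29093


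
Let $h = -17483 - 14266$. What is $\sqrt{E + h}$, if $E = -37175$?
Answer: $2 i \sqrt{17231} \approx 262.53 i$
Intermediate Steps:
$h = -31749$
$\sqrt{E + h} = \sqrt{-37175 - 31749} = \sqrt{-68924} = 2 i \sqrt{17231}$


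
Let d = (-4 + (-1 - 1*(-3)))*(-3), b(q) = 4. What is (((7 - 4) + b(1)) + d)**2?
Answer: 169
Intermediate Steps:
d = 6 (d = (-4 + (-1 + 3))*(-3) = (-4 + 2)*(-3) = -2*(-3) = 6)
(((7 - 4) + b(1)) + d)**2 = (((7 - 4) + 4) + 6)**2 = ((3 + 4) + 6)**2 = (7 + 6)**2 = 13**2 = 169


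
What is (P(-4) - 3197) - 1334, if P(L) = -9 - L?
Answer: -4536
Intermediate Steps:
(P(-4) - 3197) - 1334 = ((-9 - 1*(-4)) - 3197) - 1334 = ((-9 + 4) - 3197) - 1334 = (-5 - 3197) - 1334 = -3202 - 1334 = -4536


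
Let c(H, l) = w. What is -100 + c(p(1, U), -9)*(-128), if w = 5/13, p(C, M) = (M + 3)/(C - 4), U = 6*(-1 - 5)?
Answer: -1940/13 ≈ -149.23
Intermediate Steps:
U = -36 (U = 6*(-6) = -36)
p(C, M) = (3 + M)/(-4 + C)
w = 5/13 (w = 5*(1/13) = 5/13 ≈ 0.38462)
c(H, l) = 5/13
-100 + c(p(1, U), -9)*(-128) = -100 + (5/13)*(-128) = -100 - 640/13 = -1940/13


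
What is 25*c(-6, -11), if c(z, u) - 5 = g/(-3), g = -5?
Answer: 500/3 ≈ 166.67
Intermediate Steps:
c(z, u) = 20/3 (c(z, u) = 5 - 5/(-3) = 5 - 5*(-⅓) = 5 + 5/3 = 20/3)
25*c(-6, -11) = 25*(20/3) = 500/3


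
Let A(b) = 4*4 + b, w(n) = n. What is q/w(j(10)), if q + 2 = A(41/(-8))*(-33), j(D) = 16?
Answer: -2887/128 ≈ -22.555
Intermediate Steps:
A(b) = 16 + b
q = -2887/8 (q = -2 + (16 + 41/(-8))*(-33) = -2 + (16 + 41*(-1/8))*(-33) = -2 + (16 - 41/8)*(-33) = -2 + (87/8)*(-33) = -2 - 2871/8 = -2887/8 ≈ -360.88)
q/w(j(10)) = -2887/8/16 = -2887/8*1/16 = -2887/128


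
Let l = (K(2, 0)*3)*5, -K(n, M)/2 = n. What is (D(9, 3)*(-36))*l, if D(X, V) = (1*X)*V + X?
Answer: 77760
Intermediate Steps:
K(n, M) = -2*n
D(X, V) = X + V*X (D(X, V) = X*V + X = V*X + X = X + V*X)
l = -60 (l = (-2*2*3)*5 = -4*3*5 = -12*5 = -60)
(D(9, 3)*(-36))*l = ((9*(1 + 3))*(-36))*(-60) = ((9*4)*(-36))*(-60) = (36*(-36))*(-60) = -1296*(-60) = 77760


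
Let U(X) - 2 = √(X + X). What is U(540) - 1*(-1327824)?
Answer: 1327826 + 6*√30 ≈ 1.3279e+6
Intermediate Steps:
U(X) = 2 + √2*√X (U(X) = 2 + √(X + X) = 2 + √(2*X) = 2 + √2*√X)
U(540) - 1*(-1327824) = (2 + √2*√540) - 1*(-1327824) = (2 + √2*(6*√15)) + 1327824 = (2 + 6*√30) + 1327824 = 1327826 + 6*√30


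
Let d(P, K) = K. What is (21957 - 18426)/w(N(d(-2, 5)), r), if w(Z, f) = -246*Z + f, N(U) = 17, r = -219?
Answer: -1177/1467 ≈ -0.80232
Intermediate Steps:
w(Z, f) = f - 246*Z
(21957 - 18426)/w(N(d(-2, 5)), r) = (21957 - 18426)/(-219 - 246*17) = 3531/(-219 - 4182) = 3531/(-4401) = 3531*(-1/4401) = -1177/1467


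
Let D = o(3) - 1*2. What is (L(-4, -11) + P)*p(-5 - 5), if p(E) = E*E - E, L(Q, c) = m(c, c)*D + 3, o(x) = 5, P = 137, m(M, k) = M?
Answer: 11770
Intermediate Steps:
D = 3 (D = 5 - 1*2 = 5 - 2 = 3)
L(Q, c) = 3 + 3*c (L(Q, c) = c*3 + 3 = 3*c + 3 = 3 + 3*c)
p(E) = E**2 - E
(L(-4, -11) + P)*p(-5 - 5) = ((3 + 3*(-11)) + 137)*((-5 - 5)*(-1 + (-5 - 5))) = ((3 - 33) + 137)*(-10*(-1 - 10)) = (-30 + 137)*(-10*(-11)) = 107*110 = 11770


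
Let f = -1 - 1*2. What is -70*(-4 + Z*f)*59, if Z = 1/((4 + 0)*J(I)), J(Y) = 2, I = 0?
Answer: 72275/4 ≈ 18069.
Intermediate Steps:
f = -3 (f = -1 - 2 = -3)
Z = ⅛ (Z = 1/((4 + 0)*2) = (½)/4 = (¼)*(½) = ⅛ ≈ 0.12500)
-70*(-4 + Z*f)*59 = -70*(-4 + (⅛)*(-3))*59 = -70*(-4 - 3/8)*59 = -70*(-35/8)*59 = (1225/4)*59 = 72275/4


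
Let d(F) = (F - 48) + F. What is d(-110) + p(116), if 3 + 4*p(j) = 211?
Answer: -216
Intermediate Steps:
d(F) = -48 + 2*F (d(F) = (-48 + F) + F = -48 + 2*F)
p(j) = 52 (p(j) = -3/4 + (1/4)*211 = -3/4 + 211/4 = 52)
d(-110) + p(116) = (-48 + 2*(-110)) + 52 = (-48 - 220) + 52 = -268 + 52 = -216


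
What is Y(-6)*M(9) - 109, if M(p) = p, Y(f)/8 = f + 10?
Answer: 179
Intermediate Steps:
Y(f) = 80 + 8*f (Y(f) = 8*(f + 10) = 8*(10 + f) = 80 + 8*f)
Y(-6)*M(9) - 109 = (80 + 8*(-6))*9 - 109 = (80 - 48)*9 - 109 = 32*9 - 109 = 288 - 109 = 179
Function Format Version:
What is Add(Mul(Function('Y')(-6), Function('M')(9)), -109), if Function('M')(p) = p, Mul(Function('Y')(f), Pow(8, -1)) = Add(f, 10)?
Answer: 179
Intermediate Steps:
Function('Y')(f) = Add(80, Mul(8, f)) (Function('Y')(f) = Mul(8, Add(f, 10)) = Mul(8, Add(10, f)) = Add(80, Mul(8, f)))
Add(Mul(Function('Y')(-6), Function('M')(9)), -109) = Add(Mul(Add(80, Mul(8, -6)), 9), -109) = Add(Mul(Add(80, -48), 9), -109) = Add(Mul(32, 9), -109) = Add(288, -109) = 179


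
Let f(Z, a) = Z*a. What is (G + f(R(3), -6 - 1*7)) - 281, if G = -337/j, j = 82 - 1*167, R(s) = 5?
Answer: -29073/85 ≈ -342.04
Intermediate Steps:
j = -85 (j = 82 - 167 = -85)
G = 337/85 (G = -337/(-85) = -337*(-1/85) = 337/85 ≈ 3.9647)
(G + f(R(3), -6 - 1*7)) - 281 = (337/85 + 5*(-6 - 1*7)) - 281 = (337/85 + 5*(-6 - 7)) - 281 = (337/85 + 5*(-13)) - 281 = (337/85 - 65) - 281 = -5188/85 - 281 = -29073/85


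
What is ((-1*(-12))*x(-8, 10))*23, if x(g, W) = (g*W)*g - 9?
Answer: 174156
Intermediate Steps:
x(g, W) = -9 + W*g**2 (x(g, W) = (W*g)*g - 9 = W*g**2 - 9 = -9 + W*g**2)
((-1*(-12))*x(-8, 10))*23 = ((-1*(-12))*(-9 + 10*(-8)**2))*23 = (12*(-9 + 10*64))*23 = (12*(-9 + 640))*23 = (12*631)*23 = 7572*23 = 174156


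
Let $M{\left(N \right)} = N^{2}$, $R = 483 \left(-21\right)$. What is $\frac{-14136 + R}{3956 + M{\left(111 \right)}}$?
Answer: $- \frac{24279}{16277} \approx -1.4916$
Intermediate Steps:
$R = -10143$
$\frac{-14136 + R}{3956 + M{\left(111 \right)}} = \frac{-14136 - 10143}{3956 + 111^{2}} = - \frac{24279}{3956 + 12321} = - \frac{24279}{16277}$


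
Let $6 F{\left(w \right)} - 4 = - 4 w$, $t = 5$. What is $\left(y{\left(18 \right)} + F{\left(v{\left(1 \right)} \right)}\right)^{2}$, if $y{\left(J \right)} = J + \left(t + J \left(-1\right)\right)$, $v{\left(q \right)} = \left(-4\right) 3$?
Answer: $\frac{1681}{9} \approx 186.78$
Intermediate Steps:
$v{\left(q \right)} = -12$
$y{\left(J \right)} = 5$ ($y{\left(J \right)} = J + \left(5 + J \left(-1\right)\right) = J - \left(-5 + J\right) = 5$)
$F{\left(w \right)} = \frac{2}{3} - \frac{2 w}{3}$ ($F{\left(w \right)} = \frac{2}{3} + \frac{\left(-4\right) w}{6} = \frac{2}{3} - \frac{2 w}{3}$)
$\left(y{\left(18 \right)} + F{\left(v{\left(1 \right)} \right)}\right)^{2} = \left(5 + \left(\frac{2}{3} - -8\right)\right)^{2} = \left(5 + \left(\frac{2}{3} + 8\right)\right)^{2} = \left(5 + \frac{26}{3}\right)^{2} = \left(\frac{41}{3}\right)^{2} = \frac{1681}{9}$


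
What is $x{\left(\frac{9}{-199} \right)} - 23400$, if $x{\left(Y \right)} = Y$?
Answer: $- \frac{4656609}{199} \approx -23400.0$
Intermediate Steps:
$x{\left(\frac{9}{-199} \right)} - 23400 = \frac{9}{-199} - 23400 = 9 \left(- \frac{1}{199}\right) - 23400 = - \frac{9}{199} - 23400 = - \frac{4656609}{199}$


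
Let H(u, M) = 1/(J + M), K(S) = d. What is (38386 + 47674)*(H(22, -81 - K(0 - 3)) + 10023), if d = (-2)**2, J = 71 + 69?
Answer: 9488390392/11 ≈ 8.6258e+8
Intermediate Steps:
J = 140
d = 4
K(S) = 4
H(u, M) = 1/(140 + M)
(38386 + 47674)*(H(22, -81 - K(0 - 3)) + 10023) = (38386 + 47674)*(1/(140 + (-81 - 1*4)) + 10023) = 86060*(1/(140 + (-81 - 4)) + 10023) = 86060*(1/(140 - 85) + 10023) = 86060*(1/55 + 10023) = 86060*(551266/55) = 9488390392/11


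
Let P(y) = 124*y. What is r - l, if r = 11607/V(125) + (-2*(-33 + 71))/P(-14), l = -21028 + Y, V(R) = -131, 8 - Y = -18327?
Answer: 148072873/56854 ≈ 2604.4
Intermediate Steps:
Y = 18335 (Y = 8 - 1*(-18327) = 8 + 18327 = 18335)
l = -2693 (l = -21028 + 18335 = -2693)
r = -5034949/56854 (r = 11607/(-131) + (-2*(-33 + 71))/((124*(-14))) = 11607*(-1/131) - 2*38/(-1736) = -11607/131 - 76*(-1/1736) = -11607/131 + 19/434 = -5034949/56854 ≈ -88.559)
r - l = -5034949/56854 - 1*(-2693) = -5034949/56854 + 2693 = 148072873/56854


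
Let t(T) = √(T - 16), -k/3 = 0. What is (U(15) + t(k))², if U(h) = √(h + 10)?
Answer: 9 + 40*I ≈ 9.0 + 40.0*I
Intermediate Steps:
k = 0 (k = -3*0 = 0)
U(h) = √(10 + h)
t(T) = √(-16 + T)
(U(15) + t(k))² = (√(10 + 15) + √(-16 + 0))² = (√25 + √(-16))² = (5 + 4*I)²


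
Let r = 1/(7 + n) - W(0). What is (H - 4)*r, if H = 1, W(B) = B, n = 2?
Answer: -⅓ ≈ -0.33333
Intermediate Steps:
r = ⅑ (r = 1/(7 + 2) - 1*0 = 1/9 + 0 = ⅑ + 0 = ⅑ ≈ 0.11111)
(H - 4)*r = (1 - 4)*(⅑) = -3*⅑ = -⅓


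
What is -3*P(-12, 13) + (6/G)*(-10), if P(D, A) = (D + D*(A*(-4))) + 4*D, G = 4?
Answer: -1707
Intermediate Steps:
P(D, A) = 5*D - 4*A*D (P(D, A) = (D + D*(-4*A)) + 4*D = (D - 4*A*D) + 4*D = 5*D - 4*A*D)
-3*P(-12, 13) + (6/G)*(-10) = -(-36)*(5 - 4*13) + (6/4)*(-10) = -(-36)*(5 - 52) + (6*(¼))*(-10) = -(-36)*(-47) + (3/2)*(-10) = -3*564 - 15 = -1692 - 15 = -1707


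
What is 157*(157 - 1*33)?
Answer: 19468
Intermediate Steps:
157*(157 - 1*33) = 157*(157 - 33) = 157*124 = 19468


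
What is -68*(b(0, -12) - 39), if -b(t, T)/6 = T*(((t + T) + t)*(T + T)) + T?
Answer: -1412292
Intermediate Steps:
b(t, T) = -6*T - 12*T**2*(T + 2*t) (b(t, T) = -6*(T*(((t + T) + t)*(T + T)) + T) = -6*(T*(((T + t) + t)*(2*T)) + T) = -6*(T*((T + 2*t)*(2*T)) + T) = -6*(T*(2*T*(T + 2*t)) + T) = -6*(2*T**2*(T + 2*t) + T) = -6*(T + 2*T**2*(T + 2*t)) = -6*T - 12*T**2*(T + 2*t))
-68*(b(0, -12) - 39) = -68*(-6*(-12)*(1 + 2*(-12)**2 + 4*(-12)*0) - 39) = -68*(-6*(-12)*(1 + 2*144 + 0) - 39) = -68*(-6*(-12)*(1 + 288 + 0) - 39) = -68*(-6*(-12)*289 - 39) = -68*(20808 - 39) = -68*20769 = -1412292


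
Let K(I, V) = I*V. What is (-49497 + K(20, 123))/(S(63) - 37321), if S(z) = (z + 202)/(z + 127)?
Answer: 595802/472715 ≈ 1.2604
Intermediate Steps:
S(z) = (202 + z)/(127 + z)
(-49497 + K(20, 123))/(S(63) - 37321) = (-49497 + 20*123)/((202 + 63)/(127 + 63) - 37321) = (-49497 + 2460)/(265/190 - 37321) = -47037/((1/190)*265 - 37321) = -47037/(53/38 - 37321) = -47037/(-1418145/38) = -47037*(-38/1418145) = 595802/472715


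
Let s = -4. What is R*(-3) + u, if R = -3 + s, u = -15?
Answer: 6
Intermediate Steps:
R = -7 (R = -3 - 4 = -7)
R*(-3) + u = -7*(-3) - 15 = 21 - 15 = 6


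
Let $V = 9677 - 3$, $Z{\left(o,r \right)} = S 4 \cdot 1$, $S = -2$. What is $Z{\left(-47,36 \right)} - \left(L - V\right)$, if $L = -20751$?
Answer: $30417$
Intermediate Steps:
$Z{\left(o,r \right)} = -8$ ($Z{\left(o,r \right)} = \left(-2\right) 4 \cdot 1 = \left(-8\right) 1 = -8$)
$V = 9674$ ($V = 9677 - 3 = 9674$)
$Z{\left(-47,36 \right)} - \left(L - V\right) = -8 + \left(9674 - -20751\right) = -8 + \left(9674 + 20751\right) = -8 + 30425 = 30417$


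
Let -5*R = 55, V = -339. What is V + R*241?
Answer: -2990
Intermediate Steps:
R = -11 (R = -1/5*55 = -11)
V + R*241 = -339 - 11*241 = -339 - 2651 = -2990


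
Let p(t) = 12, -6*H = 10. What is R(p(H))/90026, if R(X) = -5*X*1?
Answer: -30/45013 ≈ -0.00066647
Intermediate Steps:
H = -5/3 (H = -⅙*10 = -5/3 ≈ -1.6667)
R(X) = -5*X
R(p(H))/90026 = -5*12/90026 = -60*1/90026 = -30/45013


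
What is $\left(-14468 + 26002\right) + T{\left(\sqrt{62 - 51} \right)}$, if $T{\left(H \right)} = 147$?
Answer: $11681$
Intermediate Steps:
$\left(-14468 + 26002\right) + T{\left(\sqrt{62 - 51} \right)} = \left(-14468 + 26002\right) + 147 = 11534 + 147 = 11681$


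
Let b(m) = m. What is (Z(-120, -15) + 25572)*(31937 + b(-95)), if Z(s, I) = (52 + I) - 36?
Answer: 814295466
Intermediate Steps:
Z(s, I) = 16 + I
(Z(-120, -15) + 25572)*(31937 + b(-95)) = ((16 - 15) + 25572)*(31937 - 95) = (1 + 25572)*31842 = 25573*31842 = 814295466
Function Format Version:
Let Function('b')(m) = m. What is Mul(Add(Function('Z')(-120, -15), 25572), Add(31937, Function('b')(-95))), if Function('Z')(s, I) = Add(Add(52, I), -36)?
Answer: 814295466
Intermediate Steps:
Function('Z')(s, I) = Add(16, I)
Mul(Add(Function('Z')(-120, -15), 25572), Add(31937, Function('b')(-95))) = Mul(Add(Add(16, -15), 25572), Add(31937, -95)) = Mul(Add(1, 25572), 31842) = Mul(25573, 31842) = 814295466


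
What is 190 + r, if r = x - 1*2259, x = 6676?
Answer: 4607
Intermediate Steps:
r = 4417 (r = 6676 - 1*2259 = 6676 - 2259 = 4417)
190 + r = 190 + 4417 = 4607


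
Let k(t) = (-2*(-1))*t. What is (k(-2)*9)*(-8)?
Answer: 288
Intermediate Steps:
k(t) = 2*t
(k(-2)*9)*(-8) = ((2*(-2))*9)*(-8) = -4*9*(-8) = -36*(-8) = 288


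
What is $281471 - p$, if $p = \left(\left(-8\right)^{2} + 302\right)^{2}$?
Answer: $147515$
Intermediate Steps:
$p = 133956$ ($p = \left(64 + 302\right)^{2} = 366^{2} = 133956$)
$281471 - p = 281471 - 133956 = 147515$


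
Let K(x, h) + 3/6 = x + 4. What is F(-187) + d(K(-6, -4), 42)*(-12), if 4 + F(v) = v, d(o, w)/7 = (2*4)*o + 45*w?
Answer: -157271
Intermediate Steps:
K(x, h) = 7/2 + x (K(x, h) = -½ + (x + 4) = -½ + (4 + x) = 7/2 + x)
d(o, w) = 56*o + 315*w (d(o, w) = 7*((2*4)*o + 45*w) = 7*(8*o + 45*w) = 56*o + 315*w)
F(v) = -4 + v
F(-187) + d(K(-6, -4), 42)*(-12) = (-4 - 187) + (56*(7/2 - 6) + 315*42)*(-12) = -191 + (56*(-5/2) + 13230)*(-12) = -191 + (-140 + 13230)*(-12) = -191 + 13090*(-12) = -191 - 157080 = -157271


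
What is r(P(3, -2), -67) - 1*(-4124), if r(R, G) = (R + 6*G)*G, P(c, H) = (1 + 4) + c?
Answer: 30522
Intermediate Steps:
P(c, H) = 5 + c
r(R, G) = G*(R + 6*G)
r(P(3, -2), -67) - 1*(-4124) = -67*((5 + 3) + 6*(-67)) - 1*(-4124) = -67*(8 - 402) + 4124 = -67*(-394) + 4124 = 26398 + 4124 = 30522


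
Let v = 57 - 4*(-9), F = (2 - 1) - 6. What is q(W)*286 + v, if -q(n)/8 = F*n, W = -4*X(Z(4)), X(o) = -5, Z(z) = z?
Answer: 228893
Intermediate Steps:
F = -5 (F = 1 - 6 = -5)
W = 20 (W = -4*(-5) = 20)
q(n) = 40*n (q(n) = -(-40)*n = 40*n)
v = 93 (v = 57 - 1*(-36) = 57 + 36 = 93)
q(W)*286 + v = (40*20)*286 + 93 = 800*286 + 93 = 228800 + 93 = 228893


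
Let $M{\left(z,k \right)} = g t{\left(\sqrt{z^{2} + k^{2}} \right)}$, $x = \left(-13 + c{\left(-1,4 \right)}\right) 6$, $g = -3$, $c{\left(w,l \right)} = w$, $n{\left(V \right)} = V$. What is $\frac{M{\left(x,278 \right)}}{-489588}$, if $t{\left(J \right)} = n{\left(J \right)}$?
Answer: $\frac{\sqrt{21085}}{81598} \approx 0.0017795$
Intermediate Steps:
$t{\left(J \right)} = J$
$x = -84$ ($x = \left(-13 - 1\right) 6 = \left(-14\right) 6 = -84$)
$M{\left(z,k \right)} = - 3 \sqrt{k^{2} + z^{2}}$ ($M{\left(z,k \right)} = - 3 \sqrt{z^{2} + k^{2}} = - 3 \sqrt{k^{2} + z^{2}}$)
$\frac{M{\left(x,278 \right)}}{-489588} = \frac{\left(-3\right) \sqrt{278^{2} + \left(-84\right)^{2}}}{-489588} = - 3 \sqrt{77284 + 7056} \left(- \frac{1}{489588}\right) = - 3 \sqrt{84340} \left(- \frac{1}{489588}\right) = - 3 \cdot 2 \sqrt{21085} \left(- \frac{1}{489588}\right) = - 6 \sqrt{21085} \left(- \frac{1}{489588}\right) = \frac{\sqrt{21085}}{81598}$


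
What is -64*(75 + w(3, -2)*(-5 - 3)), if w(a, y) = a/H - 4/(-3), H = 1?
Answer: -7744/3 ≈ -2581.3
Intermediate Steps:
w(a, y) = 4/3 + a (w(a, y) = a/1 - 4/(-3) = a*1 - 4*(-⅓) = a + 4/3 = 4/3 + a)
-64*(75 + w(3, -2)*(-5 - 3)) = -64*(75 + (4/3 + 3)*(-5 - 3)) = -64*(75 + (13/3)*(-8)) = -64*(75 - 104/3) = -64*121/3 = -7744/3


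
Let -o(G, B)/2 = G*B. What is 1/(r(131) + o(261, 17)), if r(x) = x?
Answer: -1/8743 ≈ -0.00011438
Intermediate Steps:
o(G, B) = -2*B*G (o(G, B) = -2*G*B = -2*B*G)
1/(r(131) + o(261, 17)) = 1/(131 - 2*17*261) = 1/(131 - 8874) = 1/(-8743) = -1/8743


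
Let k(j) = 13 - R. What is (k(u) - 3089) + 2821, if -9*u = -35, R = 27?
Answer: -282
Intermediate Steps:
u = 35/9 (u = -1/9*(-35) = 35/9 ≈ 3.8889)
k(j) = -14 (k(j) = 13 - 1*27 = 13 - 27 = -14)
(k(u) - 3089) + 2821 = (-14 - 3089) + 2821 = -3103 + 2821 = -282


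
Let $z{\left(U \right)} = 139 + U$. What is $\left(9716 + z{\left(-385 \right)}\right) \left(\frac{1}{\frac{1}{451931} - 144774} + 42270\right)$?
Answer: $\frac{26190568964136475130}{65427858593} \approx 4.003 \cdot 10^{8}$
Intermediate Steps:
$\left(9716 + z{\left(-385 \right)}\right) \left(\frac{1}{\frac{1}{451931} - 144774} + 42270\right) = \left(9716 + \left(139 - 385\right)\right) \left(\frac{1}{\frac{1}{451931} - 144774} + 42270\right) = \left(9716 - 246\right) \left(\frac{1}{\frac{1}{451931} - 144774} + 42270\right) = 9470 \left(\frac{1}{- \frac{65427858593}{451931}} + 42270\right) = 9470 \left(- \frac{451931}{65427858593} + 42270\right) = 9470 \cdot \frac{2765635582274179}{65427858593} = \frac{26190568964136475130}{65427858593}$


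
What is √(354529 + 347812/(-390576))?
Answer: √845048835411153/48822 ≈ 595.42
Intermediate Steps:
√(354529 + 347812/(-390576)) = √(354529 + 347812*(-1/390576)) = √(354529 - 86953/97644) = √(34617542723/97644) = √845048835411153/48822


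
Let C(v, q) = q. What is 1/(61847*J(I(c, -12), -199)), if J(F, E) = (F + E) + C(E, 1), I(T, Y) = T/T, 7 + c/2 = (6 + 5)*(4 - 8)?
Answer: -1/12183859 ≈ -8.2076e-8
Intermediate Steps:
c = -102 (c = -14 + 2*((6 + 5)*(4 - 8)) = -14 + 2*(11*(-4)) = -14 + 2*(-44) = -14 - 88 = -102)
I(T, Y) = 1
J(F, E) = 1 + E + F (J(F, E) = (F + E) + 1 = (E + F) + 1 = 1 + E + F)
1/(61847*J(I(c, -12), -199)) = 1/(61847*(1 - 199 + 1)) = (1/61847)/(-197) = (1/61847)*(-1/197) = -1/12183859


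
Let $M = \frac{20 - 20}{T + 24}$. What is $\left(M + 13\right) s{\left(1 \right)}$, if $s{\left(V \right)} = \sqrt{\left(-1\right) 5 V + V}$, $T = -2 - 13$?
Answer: $26 i \approx 26.0 i$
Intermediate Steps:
$T = -15$ ($T = -2 - 13 = -15$)
$s{\left(V \right)} = 2 \sqrt{- V}$ ($s{\left(V \right)} = \sqrt{- 5 V + V} = \sqrt{- 4 V} = 2 \sqrt{- V}$)
$M = 0$ ($M = \frac{20 - 20}{-15 + 24} = \frac{0}{9} = 0 \cdot \frac{1}{9} = 0$)
$\left(M + 13\right) s{\left(1 \right)} = \left(0 + 13\right) 2 \sqrt{\left(-1\right) 1} = 13 \cdot 2 \sqrt{-1} = 13 \cdot 2 i = 26 i$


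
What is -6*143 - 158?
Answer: -1016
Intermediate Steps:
-6*143 - 158 = -858 - 158 = -1016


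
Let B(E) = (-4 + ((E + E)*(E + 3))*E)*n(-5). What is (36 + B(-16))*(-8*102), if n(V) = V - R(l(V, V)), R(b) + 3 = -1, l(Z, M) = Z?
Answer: -5463936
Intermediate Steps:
R(b) = -4 (R(b) = -3 - 1 = -4)
n(V) = 4 + V (n(V) = V - 1*(-4) = V + 4 = 4 + V)
B(E) = 4 - 2*E²*(3 + E) (B(E) = (-4 + ((E + E)*(E + 3))*E)*(4 - 5) = (-4 + ((2*E)*(3 + E))*E)*(-1) = (-4 + (2*E*(3 + E))*E)*(-1) = (-4 + 2*E²*(3 + E))*(-1) = 4 - 2*E²*(3 + E))
(36 + B(-16))*(-8*102) = (36 + (4 - 6*(-16)² - 2*(-16)³))*(-8*102) = (36 + (4 - 6*256 - 2*(-4096)))*(-816) = (36 + (4 - 1536 + 8192))*(-816) = (36 + 6660)*(-816) = 6696*(-816) = -5463936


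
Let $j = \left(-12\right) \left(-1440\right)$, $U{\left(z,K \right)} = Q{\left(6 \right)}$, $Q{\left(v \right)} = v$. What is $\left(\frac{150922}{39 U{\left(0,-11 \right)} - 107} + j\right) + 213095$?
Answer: $\frac{29408547}{127} \approx 2.3156 \cdot 10^{5}$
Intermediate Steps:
$U{\left(z,K \right)} = 6$
$j = 17280$
$\left(\frac{150922}{39 U{\left(0,-11 \right)} - 107} + j\right) + 213095 = \left(\frac{150922}{39 \cdot 6 - 107} + 17280\right) + 213095 = \left(\frac{150922}{234 - 107} + 17280\right) + 213095 = \left(\frac{150922}{127} + 17280\right) + 213095 = \frac{2345482}{127} + 213095 = \frac{29408547}{127}$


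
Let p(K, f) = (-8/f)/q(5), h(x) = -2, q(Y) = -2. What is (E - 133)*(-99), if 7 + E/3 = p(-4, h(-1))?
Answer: 15840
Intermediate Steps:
p(K, f) = 4/f (p(K, f) = -8/f/(-2) = -8/f*(-½) = 4/f)
E = -27 (E = -21 + 3*(4/(-2)) = -21 + 3*(4*(-½)) = -21 + 3*(-2) = -21 - 6 = -27)
(E - 133)*(-99) = (-27 - 133)*(-99) = -160*(-99) = 15840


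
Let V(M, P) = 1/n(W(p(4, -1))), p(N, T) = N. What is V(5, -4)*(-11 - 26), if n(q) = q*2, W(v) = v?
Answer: -37/8 ≈ -4.6250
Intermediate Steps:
n(q) = 2*q
V(M, P) = 1/8 (V(M, P) = 1/(2*4) = 1/8)
V(5, -4)*(-11 - 26) = (-11 - 26)/8 = (1/8)*(-37) = -37/8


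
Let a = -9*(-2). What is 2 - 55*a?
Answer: -988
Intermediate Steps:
a = 18
2 - 55*a = 2 - 55*18 = 2 - 990 = -988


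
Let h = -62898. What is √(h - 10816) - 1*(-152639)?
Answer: 152639 + I*√73714 ≈ 1.5264e+5 + 271.5*I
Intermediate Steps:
√(h - 10816) - 1*(-152639) = √(-62898 - 10816) - 1*(-152639) = √(-73714) + 152639 = I*√73714 + 152639 = 152639 + I*√73714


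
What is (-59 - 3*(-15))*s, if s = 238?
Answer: -3332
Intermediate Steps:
(-59 - 3*(-15))*s = (-59 - 3*(-15))*238 = (-59 + 45)*238 = -14*238 = -3332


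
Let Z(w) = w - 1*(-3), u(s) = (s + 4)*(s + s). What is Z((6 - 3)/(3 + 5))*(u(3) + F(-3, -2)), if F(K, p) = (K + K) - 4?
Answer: 108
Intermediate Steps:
F(K, p) = -4 + 2*K (F(K, p) = 2*K - 4 = -4 + 2*K)
u(s) = 2*s*(4 + s) (u(s) = (4 + s)*(2*s) = 2*s*(4 + s))
Z(w) = 3 + w (Z(w) = w + 3 = 3 + w)
Z((6 - 3)/(3 + 5))*(u(3) + F(-3, -2)) = (3 + (6 - 3)/(3 + 5))*(2*3*(4 + 3) + (-4 + 2*(-3))) = (3 + 3/8)*(2*3*7 + (-4 - 6)) = (3 + 3*(1/8))*(42 - 10) = (3 + 3/8)*32 = (27/8)*32 = 108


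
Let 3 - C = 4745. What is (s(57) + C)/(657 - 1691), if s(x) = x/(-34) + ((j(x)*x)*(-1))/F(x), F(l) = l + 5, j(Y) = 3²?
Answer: 1252139/272459 ≈ 4.5957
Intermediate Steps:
j(Y) = 9
F(l) = 5 + l
C = -4742 (C = 3 - 1*4745 = 3 - 4745 = -4742)
s(x) = -x/34 - 9*x/(5 + x) (s(x) = x/(-34) + ((9*x)*(-1))/(5 + x) = x*(-1/34) + (-9*x)/(5 + x) = -x/34 - 9*x/(5 + x))
(s(57) + C)/(657 - 1691) = ((1/34)*57*(-311 - 1*57)/(5 + 57) - 4742)/(657 - 1691) = ((1/34)*57*(-311 - 57)/62 - 4742)/(-1034) = ((1/34)*57*(1/62)*(-368) - 4742)*(-1/1034) = (-5244/527 - 4742)*(-1/1034) = -2504278/527*(-1/1034) = 1252139/272459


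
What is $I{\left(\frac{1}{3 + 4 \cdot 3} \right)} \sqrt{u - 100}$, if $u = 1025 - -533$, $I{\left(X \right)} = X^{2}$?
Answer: $\frac{3 \sqrt{2}}{25} \approx 0.16971$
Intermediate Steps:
$u = 1558$ ($u = 1025 + 533 = 1558$)
$I{\left(\frac{1}{3 + 4 \cdot 3} \right)} \sqrt{u - 100} = \left(\frac{1}{3 + 4 \cdot 3}\right)^{2} \sqrt{1558 - 100} = \left(\frac{1}{3 + 12}\right)^{2} \sqrt{1458} = \left(\frac{1}{15}\right)^{2} \cdot 27 \sqrt{2} = \frac{27 \sqrt{2}}{225} = \frac{3 \sqrt{2}}{25}$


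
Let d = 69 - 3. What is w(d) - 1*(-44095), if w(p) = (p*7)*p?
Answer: 74587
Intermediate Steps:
d = 66
w(p) = 7*p² (w(p) = (7*p)*p = 7*p²)
w(d) - 1*(-44095) = 7*66² - 1*(-44095) = 7*4356 + 44095 = 30492 + 44095 = 74587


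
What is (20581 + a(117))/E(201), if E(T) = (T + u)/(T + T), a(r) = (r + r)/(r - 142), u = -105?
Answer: 34457497/400 ≈ 86144.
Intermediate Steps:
a(r) = 2*r/(-142 + r) (a(r) = (2*r)/(-142 + r) = 2*r/(-142 + r))
E(T) = (-105 + T)/(2*T) (E(T) = (T - 105)/(T + T) = (-105 + T)/((2*T)) = (-105 + T)*(1/(2*T)) = (-105 + T)/(2*T))
(20581 + a(117))/E(201) = (20581 + 2*117/(-142 + 117))/(((½)*(-105 + 201)/201)) = (20581 + 2*117/(-25))/(((½)*(1/201)*96)) = (20581 + 2*117*(-1/25))/(16/67) = (20581 - 234/25)*(67/16) = (514291/25)*(67/16) = 34457497/400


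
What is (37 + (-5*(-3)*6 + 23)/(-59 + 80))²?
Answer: 792100/441 ≈ 1796.1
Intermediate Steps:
(37 + (-5*(-3)*6 + 23)/(-59 + 80))² = (37 + (15*6 + 23)/21)² = (37 + (90 + 23)*(1/21))² = (37 + 113*(1/21))² = (37 + 113/21)² = (890/21)² = 792100/441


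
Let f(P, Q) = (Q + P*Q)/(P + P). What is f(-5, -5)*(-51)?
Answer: 102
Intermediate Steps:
f(P, Q) = (Q + P*Q)/(2*P) (f(P, Q) = (Q + P*Q)/((2*P)) = (Q + P*Q)*(1/(2*P)) = (Q + P*Q)/(2*P))
f(-5, -5)*(-51) = ((½)*(-5)*(1 - 5)/(-5))*(-51) = ((½)*(-5)*(-⅕)*(-4))*(-51) = -2*(-51) = 102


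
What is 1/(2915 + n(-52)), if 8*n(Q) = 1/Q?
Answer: 416/1212639 ≈ 0.00034305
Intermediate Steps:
n(Q) = 1/(8*Q)
1/(2915 + n(-52)) = 1/(2915 + (⅛)/(-52)) = 1/(2915 + (⅛)*(-1/52)) = 1/(2915 - 1/416) = 1/(1212639/416) = 416/1212639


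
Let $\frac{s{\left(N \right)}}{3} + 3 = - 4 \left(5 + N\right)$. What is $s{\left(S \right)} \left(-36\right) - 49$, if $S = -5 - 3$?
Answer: $-1021$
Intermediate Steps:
$S = -8$ ($S = -5 - 3 = -8$)
$s{\left(N \right)} = -69 - 12 N$ ($s{\left(N \right)} = -9 + 3 \left(- 4 \left(5 + N\right)\right) = -9 + 3 \left(-20 - 4 N\right) = -9 - \left(60 + 12 N\right) = -69 - 12 N$)
$s{\left(S \right)} \left(-36\right) - 49 = \left(-69 - -96\right) \left(-36\right) - 49 = \left(-69 + 96\right) \left(-36\right) - 49 = 27 \left(-36\right) - 49 = -972 - 49 = -1021$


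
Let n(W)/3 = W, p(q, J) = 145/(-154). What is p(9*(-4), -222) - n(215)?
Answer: -99475/154 ≈ -645.94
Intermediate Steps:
p(q, J) = -145/154 (p(q, J) = 145*(-1/154) = -145/154)
n(W) = 3*W
p(9*(-4), -222) - n(215) = -145/154 - 3*215 = -145/154 - 1*645 = -145/154 - 645 = -99475/154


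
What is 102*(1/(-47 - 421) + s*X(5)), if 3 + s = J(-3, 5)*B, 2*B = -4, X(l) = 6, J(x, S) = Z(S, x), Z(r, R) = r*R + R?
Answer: 1575271/78 ≈ 20196.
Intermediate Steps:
Z(r, R) = R + R*r (Z(r, R) = R*r + R = R + R*r)
J(x, S) = x*(1 + S)
B = -2 (B = (½)*(-4) = -2)
s = 33 (s = -3 - 3*(1 + 5)*(-2) = -3 - 3*6*(-2) = -3 - 18*(-2) = -3 + 36 = 33)
102*(1/(-47 - 421) + s*X(5)) = 102*(1/(-47 - 421) + 33*6) = 102*(1/(-468) + 198) = 102*(-1/468 + 198) = 102*(92663/468) = 1575271/78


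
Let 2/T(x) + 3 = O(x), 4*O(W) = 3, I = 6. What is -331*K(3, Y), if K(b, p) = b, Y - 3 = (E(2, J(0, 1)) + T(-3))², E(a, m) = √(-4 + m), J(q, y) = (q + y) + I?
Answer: -993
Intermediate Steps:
O(W) = ¾ (O(W) = (¼)*3 = ¾)
J(q, y) = 6 + q + y (J(q, y) = (q + y) + 6 = 6 + q + y)
T(x) = -8/9 (T(x) = 2/(-3 + ¾) = 2/(-9/4) = 2*(-4/9) = -8/9)
Y = 3 + (-8/9 + √3)² (Y = 3 + (√(-4 + (6 + 0 + 1)) - 8/9)² = 3 + (√(-4 + 7) - 8/9)² = 3 + (√3 - 8/9)² = 3 + (-8/9 + √3)² ≈ 3.7109)
-331*K(3, Y) = -331*3 = -993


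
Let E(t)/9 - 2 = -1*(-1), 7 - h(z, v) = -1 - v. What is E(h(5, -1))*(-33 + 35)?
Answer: 54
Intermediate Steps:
h(z, v) = 8 + v (h(z, v) = 7 - (-1 - v) = 7 + (1 + v) = 8 + v)
E(t) = 27 (E(t) = 18 + 9*(-1*(-1)) = 18 + 9*1 = 18 + 9 = 27)
E(h(5, -1))*(-33 + 35) = 27*(-33 + 35) = 27*2 = 54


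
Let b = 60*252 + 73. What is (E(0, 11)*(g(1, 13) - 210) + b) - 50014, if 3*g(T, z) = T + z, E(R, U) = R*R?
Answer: -34821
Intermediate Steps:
E(R, U) = R²
g(T, z) = T/3 + z/3 (g(T, z) = (T + z)/3 = T/3 + z/3)
b = 15193 (b = 15120 + 73 = 15193)
(E(0, 11)*(g(1, 13) - 210) + b) - 50014 = (0²*(((⅓)*1 + (⅓)*13) - 210) + 15193) - 50014 = (0*((⅓ + 13/3) - 210) + 15193) - 50014 = (0*(14/3 - 210) + 15193) - 50014 = (0*(-616/3) + 15193) - 50014 = (0 + 15193) - 50014 = 15193 - 50014 = -34821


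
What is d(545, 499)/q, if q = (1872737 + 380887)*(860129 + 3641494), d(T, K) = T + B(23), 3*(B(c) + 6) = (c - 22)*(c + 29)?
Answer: 1669/30434896895256 ≈ 5.4838e-11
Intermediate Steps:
B(c) = -6 + (-22 + c)*(29 + c)/3 (B(c) = -6 + ((c - 22)*(c + 29))/3 = -6 + ((-22 + c)*(29 + c))/3 = -6 + (-22 + c)*(29 + c)/3)
d(T, K) = 34/3 + T (d(T, K) = T + (-656/3 + (⅓)*23² + (7/3)*23) = T + (-656/3 + (⅓)*529 + 161/3) = T + (-656/3 + 529/3 + 161/3) = T + 34/3 = 34/3 + T)
q = 10144965631752 (q = 2253624*4501623 = 10144965631752)
d(545, 499)/q = (34/3 + 545)/10144965631752 = (1669/3)*(1/10144965631752) = 1669/30434896895256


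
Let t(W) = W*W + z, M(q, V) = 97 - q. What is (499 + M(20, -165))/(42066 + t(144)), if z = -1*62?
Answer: 144/15685 ≈ 0.0091807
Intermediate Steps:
z = -62
t(W) = -62 + W**2 (t(W) = W*W - 62 = W**2 - 62 = -62 + W**2)
(499 + M(20, -165))/(42066 + t(144)) = (499 + (97 - 1*20))/(42066 + (-62 + 144**2)) = (499 + (97 - 20))/(42066 + (-62 + 20736)) = (499 + 77)/(42066 + 20674) = 576/62740 = 576*(1/62740) = 144/15685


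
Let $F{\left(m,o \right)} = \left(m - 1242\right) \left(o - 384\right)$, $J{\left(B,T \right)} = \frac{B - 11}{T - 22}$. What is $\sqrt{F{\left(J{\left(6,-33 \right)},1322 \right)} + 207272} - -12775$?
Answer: $12775 + \frac{i \sqrt{115874286}}{11} \approx 12775.0 + 978.59 i$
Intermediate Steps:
$J{\left(B,T \right)} = \frac{-11 + B}{-22 + T}$
$F{\left(m,o \right)} = \left(-1242 + m\right) \left(-384 + o\right)$
$\sqrt{F{\left(J{\left(6,-33 \right)},1322 \right)} + 207272} - -12775 = \sqrt{\left(476928 - 1641924 - 384 \frac{-11 + 6}{-22 - 33} + \frac{-11 + 6}{-22 - 33} \cdot 1322\right) + 207272} - -12775 = \sqrt{\left(476928 - 1641924 - 384 \frac{1}{-55} \left(-5\right) + \frac{1}{-55} \left(-5\right) 1322\right) + 207272} + 12775 = \sqrt{\left(476928 - 1641924 - 384 \left(\left(- \frac{1}{55}\right) \left(-5\right)\right) + \left(- \frac{1}{55}\right) \left(-5\right) 1322\right) + 207272} + 12775 = \sqrt{\left(476928 - 1641924 - \frac{384}{11} + \frac{1}{11} \cdot 1322\right) + 207272} + 12775 = \sqrt{\left(476928 - 1641924 - \frac{384}{11} + \frac{1322}{11}\right) + 207272} + 12775 = \sqrt{- \frac{12814018}{11} + 207272} + 12775 = \sqrt{- \frac{10534026}{11}} + 12775 = \frac{i \sqrt{115874286}}{11} + 12775 = 12775 + \frac{i \sqrt{115874286}}{11}$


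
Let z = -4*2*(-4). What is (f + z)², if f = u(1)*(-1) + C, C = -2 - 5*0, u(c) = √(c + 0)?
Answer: 841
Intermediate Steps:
u(c) = √c
C = -2 (C = -2 + 0 = -2)
z = 32 (z = -8*(-4) = 32)
f = -3 (f = √1*(-1) - 2 = 1*(-1) - 2 = -1 - 2 = -3)
(f + z)² = (-3 + 32)² = 29² = 841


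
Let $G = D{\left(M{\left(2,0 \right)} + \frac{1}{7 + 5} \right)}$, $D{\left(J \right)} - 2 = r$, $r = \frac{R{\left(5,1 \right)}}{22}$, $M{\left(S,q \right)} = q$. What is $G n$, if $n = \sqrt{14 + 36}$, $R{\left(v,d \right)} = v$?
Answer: $\frac{245 \sqrt{2}}{22} \approx 15.749$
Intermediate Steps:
$n = 5 \sqrt{2}$ ($n = \sqrt{50} = 5 \sqrt{2} \approx 7.0711$)
$r = \frac{5}{22} \approx 0.22727$
$D{\left(J \right)} = \frac{49}{22}$ ($D{\left(J \right)} = 2 + \frac{5}{22} = \frac{49}{22}$)
$G = \frac{49}{22} \approx 2.2273$
$G n = \frac{49 \cdot 5 \sqrt{2}}{22} = \frac{245 \sqrt{2}}{22}$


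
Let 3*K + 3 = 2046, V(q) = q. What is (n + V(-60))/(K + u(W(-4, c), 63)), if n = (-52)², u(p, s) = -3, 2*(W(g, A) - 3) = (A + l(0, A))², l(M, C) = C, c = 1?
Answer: 1322/339 ≈ 3.8997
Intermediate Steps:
W(g, A) = 3 + 2*A² (W(g, A) = 3 + (A + A)²/2 = 3 + (2*A)²/2 = 3 + (4*A²)/2 = 3 + 2*A²)
n = 2704
K = 681 (K = -1 + (⅓)*2046 = -1 + 682 = 681)
(n + V(-60))/(K + u(W(-4, c), 63)) = (2704 - 60)/(681 - 3) = 2644/678 = 2644*(1/678) = 1322/339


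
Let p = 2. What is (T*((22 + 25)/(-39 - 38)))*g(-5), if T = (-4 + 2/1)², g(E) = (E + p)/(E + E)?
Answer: -282/385 ≈ -0.73247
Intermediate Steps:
g(E) = (2 + E)/(2*E) (g(E) = (E + 2)/(E + E) = (2 + E)/((2*E)) = (2 + E)*(1/(2*E)) = (2 + E)/(2*E))
T = 4 (T = (-4 + 2*1)² = (-4 + 2)² = (-2)² = 4)
(T*((22 + 25)/(-39 - 38)))*g(-5) = (4*((22 + 25)/(-39 - 38)))*((½)*(2 - 5)/(-5)) = (4*(47/(-77)))*((½)*(-⅕)*(-3)) = (4*(47*(-1/77)))*(3/10) = (4*(-47/77))*(3/10) = -188/77*3/10 = -282/385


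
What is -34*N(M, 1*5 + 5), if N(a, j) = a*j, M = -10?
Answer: 3400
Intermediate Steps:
-34*N(M, 1*5 + 5) = -(-340)*(1*5 + 5) = -(-340)*(5 + 5) = -(-340)*10 = -34*(-100) = 3400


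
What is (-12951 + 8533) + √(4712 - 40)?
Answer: -4418 + 8*√73 ≈ -4349.6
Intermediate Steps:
(-12951 + 8533) + √(4712 - 40) = -4418 + √4672 = -4418 + 8*√73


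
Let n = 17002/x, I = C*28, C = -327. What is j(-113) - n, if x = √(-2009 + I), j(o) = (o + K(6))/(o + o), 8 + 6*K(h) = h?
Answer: 170/339 + 17002*I*√11165/11165 ≈ 0.50148 + 160.91*I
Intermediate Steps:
K(h) = -4/3 + h/6
I = -9156 (I = -327*28 = -9156)
j(o) = (-⅓ + o)/(2*o) (j(o) = (o + (-4/3 + (⅙)*6))/(o + o) = (o + (-4/3 + 1))/((2*o)) = (o - ⅓)*(1/(2*o)) = (-⅓ + o)*(1/(2*o)) = (-⅓ + o)/(2*o))
x = I*√11165 (x = √(-2009 - 9156) = √(-11165) = I*√11165 ≈ 105.66*I)
n = -17002*I*√11165/11165 (n = 17002/((I*√11165)) = 17002*(-I*√11165/11165) = -17002*I*√11165/11165 ≈ -160.91*I)
j(-113) - n = (⅙)*(-1 + 3*(-113))/(-113) - (-17002)*I*√11165/11165 = (⅙)*(-1/113)*(-1 - 339) + 17002*I*√11165/11165 = (⅙)*(-1/113)*(-340) + 17002*I*√11165/11165 = 170/339 + 17002*I*√11165/11165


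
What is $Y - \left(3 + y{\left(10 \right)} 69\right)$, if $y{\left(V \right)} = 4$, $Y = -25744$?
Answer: $-26023$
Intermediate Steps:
$Y - \left(3 + y{\left(10 \right)} 69\right) = -25744 - \left(3 + 4 \cdot 69\right) = -25744 - \left(3 + 276\right) = -25744 - 279 = -26023$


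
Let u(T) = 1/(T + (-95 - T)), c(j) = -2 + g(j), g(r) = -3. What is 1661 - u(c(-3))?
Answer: 157796/95 ≈ 1661.0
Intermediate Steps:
c(j) = -5 (c(j) = -2 - 3 = -5)
u(T) = -1/95 (u(T) = 1/(-95) = -1/95)
1661 - u(c(-3)) = 1661 - 1*(-1/95) = 1661 + 1/95 = 157796/95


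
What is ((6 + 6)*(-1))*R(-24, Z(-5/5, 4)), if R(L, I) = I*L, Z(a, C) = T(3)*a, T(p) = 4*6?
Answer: -6912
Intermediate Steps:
T(p) = 24
Z(a, C) = 24*a
((6 + 6)*(-1))*R(-24, Z(-5/5, 4)) = ((6 + 6)*(-1))*((24*(-5/5))*(-24)) = (12*(-1))*((24*(-5*⅕))*(-24)) = -12*24*(-1)*(-24) = -(-288)*(-24) = -12*576 = -6912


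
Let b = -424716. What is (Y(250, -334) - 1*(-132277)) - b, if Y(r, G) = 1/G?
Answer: 186035661/334 ≈ 5.5699e+5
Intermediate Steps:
(Y(250, -334) - 1*(-132277)) - b = (1/(-334) - 1*(-132277)) - 1*(-424716) = (-1/334 + 132277) + 424716 = 44180517/334 + 424716 = 186035661/334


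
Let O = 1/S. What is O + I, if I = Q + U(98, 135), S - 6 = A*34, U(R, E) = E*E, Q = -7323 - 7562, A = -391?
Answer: 44381919/13288 ≈ 3340.0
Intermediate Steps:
Q = -14885
U(R, E) = E²
S = -13288 (S = 6 - 391*34 = 6 - 13294 = -13288)
I = 3340 (I = -14885 + 135² = -14885 + 18225 = 3340)
O = -1/13288 (O = 1/(-13288) = -1/13288 ≈ -7.5256e-5)
O + I = -1/13288 + 3340 = 44381919/13288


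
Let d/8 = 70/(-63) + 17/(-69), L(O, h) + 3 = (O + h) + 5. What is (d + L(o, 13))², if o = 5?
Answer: 3579664/42849 ≈ 83.541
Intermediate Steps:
L(O, h) = 2 + O + h (L(O, h) = -3 + ((O + h) + 5) = -3 + (5 + O + h) = 2 + O + h)
d = -2248/207 (d = 8*(70/(-63) + 17/(-69)) = 8*(70*(-1/63) + 17*(-1/69)) = 8*(-10/9 - 17/69) = 8*(-281/207) = -2248/207 ≈ -10.860)
(d + L(o, 13))² = (-2248/207 + (2 + 5 + 13))² = (-2248/207 + 20)² = (1892/207)² = 3579664/42849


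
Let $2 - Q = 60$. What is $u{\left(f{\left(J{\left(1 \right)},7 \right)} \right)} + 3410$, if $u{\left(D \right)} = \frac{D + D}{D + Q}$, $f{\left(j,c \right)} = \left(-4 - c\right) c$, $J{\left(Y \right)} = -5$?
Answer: $\frac{460504}{135} \approx 3411.1$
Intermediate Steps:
$Q = -58$ ($Q = 2 - 60 = -58$)
$f{\left(j,c \right)} = c \left(-4 - c\right)$
$u{\left(D \right)} = \frac{2 D}{-58 + D}$ ($u{\left(D \right)} = \frac{D + D}{D - 58} = \frac{2 D}{-58 + D}$)
$u{\left(f{\left(J{\left(1 \right)},7 \right)} \right)} + 3410 = \frac{2 \left(\left(-1\right) 7 \left(4 + 7\right)\right)}{-58 - 7 \left(4 + 7\right)} + 3410 = \frac{2 \left(\left(-1\right) 7 \cdot 11\right)}{-58 - 7 \cdot 11} + 3410 = 2 \left(-77\right) \frac{1}{-58 - 77} + 3410 = 2 \left(-77\right) \frac{1}{-135} + 3410 = 2 \left(-77\right) \left(- \frac{1}{135}\right) + 3410 = \frac{154}{135} + 3410 = \frac{460504}{135}$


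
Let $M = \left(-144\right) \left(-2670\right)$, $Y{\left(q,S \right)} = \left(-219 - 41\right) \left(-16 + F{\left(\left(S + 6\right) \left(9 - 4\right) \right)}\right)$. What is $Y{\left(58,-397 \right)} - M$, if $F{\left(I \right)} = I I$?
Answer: $-994106820$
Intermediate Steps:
$F{\left(I \right)} = I^{2}$
$Y{\left(q,S \right)} = 4160 - 260 \left(30 + 5 S\right)^{2}$ ($Y{\left(q,S \right)} = \left(-219 - 41\right) \left(-16 + \left(\left(S + 6\right) \left(9 - 4\right)\right)^{2}\right) = - 260 \left(-16 + \left(\left(6 + S\right) 5\right)^{2}\right) = - 260 \left(-16 + \left(30 + 5 S\right)^{2}\right) = 4160 - 260 \left(30 + 5 S\right)^{2}$)
$M = 384480$
$Y{\left(58,-397 \right)} - M = \left(4160 - 6500 \left(6 - 397\right)^{2}\right) - 384480 = \left(4160 - 6500 \left(-391\right)^{2}\right) - 384480 = \left(4160 - 993726500\right) - 384480 = -993722340 - 384480 = -994106820$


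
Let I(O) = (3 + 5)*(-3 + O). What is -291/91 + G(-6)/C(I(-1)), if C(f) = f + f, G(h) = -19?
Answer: -16895/5824 ≈ -2.9009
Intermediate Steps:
I(O) = -24 + 8*O (I(O) = 8*(-3 + O) = -24 + 8*O)
C(f) = 2*f
-291/91 + G(-6)/C(I(-1)) = -291/91 - 19*1/(2*(-24 + 8*(-1))) = -291*1/91 - 19*1/(2*(-24 - 8)) = -291/91 - 19/(2*(-32)) = -291/91 - 19/(-64) = -291/91 - 19*(-1/64) = -291/91 + 19/64 = -16895/5824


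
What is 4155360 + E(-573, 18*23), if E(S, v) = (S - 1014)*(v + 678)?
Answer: 2422356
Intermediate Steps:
E(S, v) = (-1014 + S)*(678 + v)
4155360 + E(-573, 18*23) = 4155360 + (-687492 - 18252*23 + 678*(-573) - 10314*23) = 4155360 + (-687492 - 1014*414 - 388494 - 573*414) = 4155360 + (-687492 - 419796 - 388494 - 237222) = 4155360 - 1733004 = 2422356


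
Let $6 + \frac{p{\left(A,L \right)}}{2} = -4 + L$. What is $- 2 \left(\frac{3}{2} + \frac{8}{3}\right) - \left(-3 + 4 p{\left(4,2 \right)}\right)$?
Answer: $\frac{176}{3} \approx 58.667$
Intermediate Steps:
$p{\left(A,L \right)} = -20 + 2 L$ ($p{\left(A,L \right)} = -12 + 2 \left(-4 + L\right) = -12 + \left(-8 + 2 L\right) = -20 + 2 L$)
$- 2 \left(\frac{3}{2} + \frac{8}{3}\right) - \left(-3 + 4 p{\left(4,2 \right)}\right) = - 2 \left(\frac{3}{2} + \frac{8}{3}\right) - \left(-3 + 4 \left(-20 + 2 \cdot 2\right)\right) = - 2 \left(3 \cdot \frac{1}{2} + 8 \cdot \frac{1}{3}\right) - \left(-3 + 4 \left(-20 + 4\right)\right) = - 2 \left(\frac{3}{2} + \frac{8}{3}\right) + \left(3 - -64\right) = \left(-2\right) \frac{25}{6} + \left(3 + 64\right) = - \frac{25}{3} + 67 = \frac{176}{3}$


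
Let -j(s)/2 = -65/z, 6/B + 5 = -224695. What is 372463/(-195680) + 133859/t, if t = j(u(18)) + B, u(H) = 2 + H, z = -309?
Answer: -27555876554936597/86611685920 ≈ -3.1815e+5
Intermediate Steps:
B = -1/37450 (B = 6/(-5 - 224695) = 6/(-224700) = 6*(-1/224700) = -1/37450 ≈ -2.6702e-5)
j(s) = -130/309 (j(s) = -(-130)/(-309) = -(-130)*(-1)/309 = -2*65/309 = -130/309)
t = -4868809/11572050 (t = -130/309 - 1/37450 = -4868809/11572050 ≈ -0.42074)
372463/(-195680) + 133859/t = 372463/(-195680) + 133859/(-4868809/11572050) = 372463*(-1/195680) + 133859*(-11572050/4868809) = -372463/195680 - 140820276450/442619 = -27555876554936597/86611685920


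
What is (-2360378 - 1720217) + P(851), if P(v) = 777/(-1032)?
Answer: -1403724939/344 ≈ -4.0806e+6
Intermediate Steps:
P(v) = -259/344 (P(v) = 777*(-1/1032) = -259/344)
(-2360378 - 1720217) + P(851) = (-2360378 - 1720217) - 259/344 = -4080595 - 259/344 = -1403724939/344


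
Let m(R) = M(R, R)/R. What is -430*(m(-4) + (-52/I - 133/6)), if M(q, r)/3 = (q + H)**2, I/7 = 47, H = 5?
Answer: 19586285/1974 ≈ 9922.1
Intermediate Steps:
I = 329 (I = 7*47 = 329)
M(q, r) = 3*(5 + q)**2 (M(q, r) = 3*(q + 5)**2 = 3*(5 + q)**2)
m(R) = 3*(5 + R)**2/R (m(R) = (3*(5 + R)**2)/R = 3*(5 + R)**2/R)
-430*(m(-4) + (-52/I - 133/6)) = -430*(3*(5 - 4)**2/(-4) + (-52/329 - 133/6)) = -430*(3*(-1/4)*1**2 + (-52*1/329 - 133*1/6)) = -430*(3*(-1/4)*1 + (-52/329 - 133/6)) = -430*(-3/4 - 44069/1974) = -430*(-91099/3948) = 19586285/1974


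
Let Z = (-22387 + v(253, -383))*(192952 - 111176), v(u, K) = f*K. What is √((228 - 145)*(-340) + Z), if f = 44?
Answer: 2*I*√802209171 ≈ 56647.0*I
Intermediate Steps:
v(u, K) = 44*K
Z = -3208808464 (Z = (-22387 + 44*(-383))*(192952 - 111176) = (-22387 - 16852)*81776 = -39239*81776 = -3208808464)
√((228 - 145)*(-340) + Z) = √((228 - 145)*(-340) - 3208808464) = √(83*(-340) - 3208808464) = √(-28220 - 3208808464) = √(-3208836684) = 2*I*√802209171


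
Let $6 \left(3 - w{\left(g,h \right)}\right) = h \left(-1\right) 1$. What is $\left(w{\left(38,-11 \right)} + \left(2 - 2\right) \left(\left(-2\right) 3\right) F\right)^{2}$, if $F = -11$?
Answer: $\frac{49}{36} \approx 1.3611$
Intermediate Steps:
$w{\left(g,h \right)} = 3 + \frac{h}{6}$ ($w{\left(g,h \right)} = 3 - \frac{h \left(-1\right) 1}{6} = 3 - \frac{- h 1}{6} = 3 - \frac{\left(-1\right) h}{6} = 3 + \frac{h}{6}$)
$\left(w{\left(38,-11 \right)} + \left(2 - 2\right) \left(\left(-2\right) 3\right) F\right)^{2} = \left(\left(3 + \frac{1}{6} \left(-11\right)\right) + \left(2 - 2\right) \left(\left(-2\right) 3\right) \left(-11\right)\right)^{2} = \left(\left(3 - \frac{11}{6}\right) + 0 \left(-6\right) \left(-11\right)\right)^{2} = \left(\frac{7}{6} + 0 \left(-11\right)\right)^{2} = \left(\frac{7}{6} + 0\right)^{2} = \left(\frac{7}{6}\right)^{2} = \frac{49}{36}$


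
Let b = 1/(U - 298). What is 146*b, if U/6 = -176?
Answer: -73/677 ≈ -0.10783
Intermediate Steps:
U = -1056 (U = 6*(-176) = -1056)
b = -1/1354 (b = 1/(-1056 - 298) = 1/(-1354) = -1/1354 ≈ -0.00073855)
146*b = 146*(-1/1354) = -73/677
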